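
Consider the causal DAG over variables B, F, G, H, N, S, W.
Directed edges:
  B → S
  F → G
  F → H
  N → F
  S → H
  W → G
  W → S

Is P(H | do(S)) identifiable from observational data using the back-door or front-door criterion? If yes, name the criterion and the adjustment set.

desc(S)\{S}={H}; candidates ⊆ {B,F,G,N,W}.
∅: S⊥H given ∅ in G with S→· removed — back-door holds.
P(H|do(S)) = P(H|S) — no adjustment needed.

P(H|do(S)): backdoor, adjust for ∅.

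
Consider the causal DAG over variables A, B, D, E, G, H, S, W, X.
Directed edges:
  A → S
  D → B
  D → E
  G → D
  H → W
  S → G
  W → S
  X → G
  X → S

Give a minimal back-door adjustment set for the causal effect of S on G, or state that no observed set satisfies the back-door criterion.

S→G: minimal back-door set {X}.

desc(S)\{S}={B,D,E,G}; candidates ⊆ {A,H,W,X}.
size 0: {}; under {} S still reaches {A,B,D,E,G,H,W,X} ∋ G.
{X}: S⊥G given {X} in G with S→· removed — back-door holds.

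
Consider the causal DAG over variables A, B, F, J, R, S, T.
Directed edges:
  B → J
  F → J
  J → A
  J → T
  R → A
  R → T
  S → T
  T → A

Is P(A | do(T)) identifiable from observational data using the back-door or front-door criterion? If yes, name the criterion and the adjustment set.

desc(T)\{T}={A}; candidates ⊆ {B,F,J,R,S}.
size 0: {}; under {} T still reaches {A,B,F,J,R,S} ∋ A.
size 1: {B}, {F}, {J} …(+2); under {B} T still reaches {A,F,J,R,S} ∋ A.
{J,R}: T⊥A given {J,R} in G with T→· removed — back-door holds.
P(A|do(T)) = Σ_{J,R} P(A|T,J,R)·P(J,R).

P(A|do(T)): backdoor, adjust for {J, R}.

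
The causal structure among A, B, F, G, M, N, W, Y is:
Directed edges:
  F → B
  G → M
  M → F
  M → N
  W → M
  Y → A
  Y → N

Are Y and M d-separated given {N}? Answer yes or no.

Bayes-Ball from Y | {N} reaches {A,B,F,G,M,W}.
M ∈ reach(Y|{N}) ⇒ Y ⊥̸ M | {N}.

No — Y and M are d-connected given {N}.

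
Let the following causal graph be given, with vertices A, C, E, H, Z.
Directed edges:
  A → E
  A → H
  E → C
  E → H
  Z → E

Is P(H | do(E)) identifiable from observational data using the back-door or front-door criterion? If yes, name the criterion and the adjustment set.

desc(E)\{E}={C,H}; candidates ⊆ {A,Z}.
size 0: {}; under {} E still reaches {A,H,Z} ∋ H.
{A}: E⊥H given {A} in G with E→· removed — back-door holds.
P(H|do(E)) = Σ_{A} P(H|E,A)·P(A).

P(H|do(E)): backdoor, adjust for {A}.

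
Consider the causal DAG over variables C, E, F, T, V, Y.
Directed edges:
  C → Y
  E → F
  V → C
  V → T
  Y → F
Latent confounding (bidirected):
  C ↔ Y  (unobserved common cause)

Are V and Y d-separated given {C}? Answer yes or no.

Bayes-Ball from V | {C} reaches {F,T,Y}.
Y ∈ reach(V|{C}) ⇒ V ⊥̸ Y | {C}.

No — V and Y are d-connected given {C}.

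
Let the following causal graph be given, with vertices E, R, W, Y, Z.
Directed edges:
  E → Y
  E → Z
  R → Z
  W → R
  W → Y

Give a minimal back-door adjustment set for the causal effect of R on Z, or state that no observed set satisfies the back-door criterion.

desc(R)\{R}={Z}; candidates ⊆ {E,W,Y}.
∅: R⊥Z given ∅ in G with R→· removed — back-door holds.

R→Z: minimal back-door set ∅.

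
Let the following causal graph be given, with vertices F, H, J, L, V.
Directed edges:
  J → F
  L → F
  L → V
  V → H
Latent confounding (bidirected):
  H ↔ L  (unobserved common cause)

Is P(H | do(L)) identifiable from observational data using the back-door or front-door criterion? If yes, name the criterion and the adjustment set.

P(H|do(L)): frontdoor, adjust for {V}.

desc(L)\{L}={F,H,V}; candidates ⊆ {J}.
L↔H: latent back-door arc(s) into L.
size 0: {}; under {} L still reaches {H} ∋ H.
size 1: {J}; under {J} L still reaches {H} ∋ H.
L↔H cannot be blocked by any observed set — no back-door set.
{V}: (i) intercepts every directed L→H path; (ii) no back-door L→{V}; (iii) {L} blocks every back-door {V}→H. Front-door holds.
P(H|do(L)) = Σ_{V} P(V|L) Σ_{L'} P(H|V,L')P(L').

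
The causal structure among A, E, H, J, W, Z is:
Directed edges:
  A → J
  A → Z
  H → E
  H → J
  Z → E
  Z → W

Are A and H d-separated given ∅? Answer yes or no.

Bayes-Ball from A | ∅ reaches {E,J,W,Z}.
H ∉ reach(A|∅) ⇒ A ⊥ H | ∅.

Yes — A ⊥ H | ∅.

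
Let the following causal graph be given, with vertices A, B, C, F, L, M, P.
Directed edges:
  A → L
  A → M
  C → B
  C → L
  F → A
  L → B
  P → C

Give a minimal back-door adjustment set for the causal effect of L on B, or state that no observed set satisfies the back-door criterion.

L→B: minimal back-door set {C}.

desc(L)\{L}={B}; candidates ⊆ {A,C,F,M,P}.
size 0: {}; under {} L still reaches {A,B,C,F,M,P} ∋ B.
{C}: L⊥B given {C} in G with L→· removed — back-door holds.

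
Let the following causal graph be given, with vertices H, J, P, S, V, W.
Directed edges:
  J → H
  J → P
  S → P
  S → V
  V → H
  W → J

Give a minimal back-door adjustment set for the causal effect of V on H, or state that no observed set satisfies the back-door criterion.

V→H: minimal back-door set ∅.

desc(V)\{V}={H}; candidates ⊆ {J,P,S,W}.
∅: V⊥H given ∅ in G with V→· removed — back-door holds.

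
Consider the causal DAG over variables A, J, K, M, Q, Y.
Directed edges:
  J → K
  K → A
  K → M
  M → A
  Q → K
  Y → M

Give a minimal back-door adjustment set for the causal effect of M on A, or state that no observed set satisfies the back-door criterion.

desc(M)\{M}={A}; candidates ⊆ {J,K,Q,Y}.
size 0: {}; under {} M still reaches {A,J,K,Q,Y} ∋ A.
{K}: M⊥A given {K} in G with M→· removed — back-door holds.

M→A: minimal back-door set {K}.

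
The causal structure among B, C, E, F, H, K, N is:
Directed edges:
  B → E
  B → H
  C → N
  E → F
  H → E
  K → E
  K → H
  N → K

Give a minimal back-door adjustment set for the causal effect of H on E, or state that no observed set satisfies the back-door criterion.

desc(H)\{H}={E,F}; candidates ⊆ {B,C,K,N}.
size 0: {}; under {} H still reaches {B,C,E,F,K,N} ∋ E.
size 1: {B}, {C}, {K} …(+1); under {B} H still reaches {C,E,F,K,N} ∋ E.
{B,K}: H⊥E given {B,K} in G with H→· removed — back-door holds.

H→E: minimal back-door set {B, K}.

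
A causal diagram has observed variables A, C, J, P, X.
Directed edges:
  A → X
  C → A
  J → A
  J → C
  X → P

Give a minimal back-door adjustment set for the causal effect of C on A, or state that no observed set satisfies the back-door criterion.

desc(C)\{C}={A,P,X}; candidates ⊆ {J}.
size 0: {}; under {} C still reaches {A,J,P,X} ∋ A.
{J}: C⊥A given {J} in G with C→· removed — back-door holds.

C→A: minimal back-door set {J}.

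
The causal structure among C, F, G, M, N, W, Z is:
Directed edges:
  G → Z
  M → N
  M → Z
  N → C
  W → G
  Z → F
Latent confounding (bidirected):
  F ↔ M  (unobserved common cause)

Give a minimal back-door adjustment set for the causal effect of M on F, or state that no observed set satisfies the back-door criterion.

M→F: no observed back-door set.

desc(M)\{M}={C,F,N,Z}; candidates ⊆ {G,W}.
M↔F: latent back-door arc(s) into M.
size 0: {}; under {} M still reaches {F} ∋ F.
size 1: {G}, {W}; under {G} M still reaches {F} ∋ F.
size 2: {G,W}; under {G,W} M still reaches {F} ∋ F.
M↔F cannot be blocked by any observed set — no back-door set.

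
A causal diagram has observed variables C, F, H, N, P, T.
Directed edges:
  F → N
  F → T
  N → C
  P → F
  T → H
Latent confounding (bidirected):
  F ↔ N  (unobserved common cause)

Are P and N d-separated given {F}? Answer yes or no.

Bayes-Ball from P | {F} reaches {C,N}.
N ∈ reach(P|{F}) ⇒ P ⊥̸ N | {F}.

No — P and N are d-connected given {F}.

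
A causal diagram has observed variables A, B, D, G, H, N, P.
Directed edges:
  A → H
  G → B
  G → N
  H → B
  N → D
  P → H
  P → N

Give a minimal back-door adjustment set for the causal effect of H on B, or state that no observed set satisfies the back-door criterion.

H→B: minimal back-door set ∅.

desc(H)\{H}={B}; candidates ⊆ {A,D,G,N,P}.
∅: H⊥B given ∅ in G with H→· removed — back-door holds.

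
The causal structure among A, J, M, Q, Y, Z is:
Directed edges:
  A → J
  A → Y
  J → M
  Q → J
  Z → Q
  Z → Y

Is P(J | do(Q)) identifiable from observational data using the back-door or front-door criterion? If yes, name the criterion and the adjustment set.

P(J|do(Q)): backdoor, adjust for ∅.

desc(Q)\{Q}={J,M}; candidates ⊆ {A,Y,Z}.
∅: Q⊥J given ∅ in G with Q→· removed — back-door holds.
P(J|do(Q)) = P(J|Q) — no adjustment needed.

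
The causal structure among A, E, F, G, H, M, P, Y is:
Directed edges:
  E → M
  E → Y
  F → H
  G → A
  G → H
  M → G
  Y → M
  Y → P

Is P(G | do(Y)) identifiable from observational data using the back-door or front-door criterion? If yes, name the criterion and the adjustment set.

P(G|do(Y)): backdoor, adjust for {E}.

desc(Y)\{Y}={A,G,H,M,P}; candidates ⊆ {E,F}.
size 0: {}; under {} Y still reaches {A,E,G,H,M} ∋ G.
{E}: Y⊥G given {E} in G with Y→· removed — back-door holds.
P(G|do(Y)) = Σ_{E} P(G|Y,E)·P(E).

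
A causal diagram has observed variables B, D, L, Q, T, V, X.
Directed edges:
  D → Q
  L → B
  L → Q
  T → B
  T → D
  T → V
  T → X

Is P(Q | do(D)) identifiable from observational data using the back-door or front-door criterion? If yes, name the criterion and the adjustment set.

desc(D)\{D}={Q}; candidates ⊆ {B,L,T,V,X}.
∅: D⊥Q given ∅ in G with D→· removed — back-door holds.
P(Q|do(D)) = P(Q|D) — no adjustment needed.

P(Q|do(D)): backdoor, adjust for ∅.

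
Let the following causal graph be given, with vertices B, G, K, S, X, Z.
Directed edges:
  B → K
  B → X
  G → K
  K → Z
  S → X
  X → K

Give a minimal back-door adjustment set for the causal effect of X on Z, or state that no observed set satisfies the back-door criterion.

desc(X)\{X}={K,Z}; candidates ⊆ {B,G,S}.
size 0: {}; under {} X still reaches {B,K,S,Z} ∋ Z.
{B}: X⊥Z given {B} in G with X→· removed — back-door holds.

X→Z: minimal back-door set {B}.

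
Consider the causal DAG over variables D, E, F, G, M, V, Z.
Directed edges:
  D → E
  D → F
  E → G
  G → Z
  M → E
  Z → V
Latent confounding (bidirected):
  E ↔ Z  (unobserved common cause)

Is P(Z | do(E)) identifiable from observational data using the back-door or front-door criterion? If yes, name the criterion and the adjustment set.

P(Z|do(E)): frontdoor, adjust for {G}.

desc(E)\{E}={G,V,Z}; candidates ⊆ {D,F,M}.
E↔Z: latent back-door arc(s) into E.
size 0: {}; under {} E still reaches {D,F,M,V,Z} ∋ Z.
size 1: {D}, {F}, {M}; under {D} E still reaches {M,V,Z} ∋ Z.
size 2: {D,F}, {D,M}, {F,M}; under {D,F} E still reaches {M,V,Z} ∋ Z.
E↔Z cannot be blocked by any observed set — no back-door set.
{G}: (i) intercepts every directed E→Z path; (ii) no back-door E→{G}; (iii) {E} blocks every back-door {G}→Z. Front-door holds.
P(Z|do(E)) = Σ_{G} P(G|E) Σ_{E'} P(Z|G,E')P(E').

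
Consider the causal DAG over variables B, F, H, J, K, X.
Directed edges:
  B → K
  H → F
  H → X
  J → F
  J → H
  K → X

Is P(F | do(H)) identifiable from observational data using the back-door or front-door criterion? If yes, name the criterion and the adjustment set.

P(F|do(H)): backdoor, adjust for {J}.

desc(H)\{H}={F,X}; candidates ⊆ {B,J,K}.
size 0: {}; under {} H still reaches {F,J} ∋ F.
{J}: H⊥F given {J} in G with H→· removed — back-door holds.
P(F|do(H)) = Σ_{J} P(F|H,J)·P(J).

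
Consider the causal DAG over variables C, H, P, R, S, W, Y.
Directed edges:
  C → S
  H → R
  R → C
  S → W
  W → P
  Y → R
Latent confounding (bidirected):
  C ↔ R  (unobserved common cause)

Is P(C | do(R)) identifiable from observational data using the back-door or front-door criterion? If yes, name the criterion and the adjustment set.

P(C|do(R)): not identifiable (no BD/FD set).

desc(R)\{R}={C,P,S,W}; candidates ⊆ {H,Y}.
R↔C: latent back-door arc(s) into R.
size 0: {}; under {} R still reaches {C,H,P,S,W,Y} ∋ C.
size 1: {H}, {Y}; under {H} R still reaches {C,P,S,W,Y} ∋ C.
size 2: {H,Y}; under {H,Y} R still reaches {C,P,S,W} ∋ C.
R↔C cannot be blocked by any observed set — no back-door set.
No mediator lies on a directed R→…→C path.
Neither criterion identifies P(C|do(R)) in this graph.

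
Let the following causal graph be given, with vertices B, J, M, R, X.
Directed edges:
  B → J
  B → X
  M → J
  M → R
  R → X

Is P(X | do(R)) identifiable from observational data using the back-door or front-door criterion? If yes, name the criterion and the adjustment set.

desc(R)\{R}={X}; candidates ⊆ {B,J,M}.
∅: R⊥X given ∅ in G with R→· removed — back-door holds.
P(X|do(R)) = P(X|R) — no adjustment needed.

P(X|do(R)): backdoor, adjust for ∅.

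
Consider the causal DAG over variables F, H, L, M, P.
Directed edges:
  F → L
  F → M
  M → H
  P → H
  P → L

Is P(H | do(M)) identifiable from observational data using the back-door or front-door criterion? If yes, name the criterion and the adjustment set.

desc(M)\{M}={H}; candidates ⊆ {F,L,P}.
∅: M⊥H given ∅ in G with M→· removed — back-door holds.
P(H|do(M)) = P(H|M) — no adjustment needed.

P(H|do(M)): backdoor, adjust for ∅.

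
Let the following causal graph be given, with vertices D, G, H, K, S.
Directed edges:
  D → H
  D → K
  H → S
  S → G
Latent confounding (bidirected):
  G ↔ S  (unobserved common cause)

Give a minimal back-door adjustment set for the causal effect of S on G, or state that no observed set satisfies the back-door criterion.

S→G: no observed back-door set.

desc(S)\{S}={G}; candidates ⊆ {D,H,K}.
S↔G: latent back-door arc(s) into S.
size 0: {}; under {} S still reaches {D,G,H,K} ∋ G.
size 1: {D}, {H}, {K}; under {D} S still reaches {G,H} ∋ G.
size 2: {D,H}, {D,K}, {H,K}; under {D,H} S still reaches {G} ∋ G.
S↔G cannot be blocked by any observed set — no back-door set.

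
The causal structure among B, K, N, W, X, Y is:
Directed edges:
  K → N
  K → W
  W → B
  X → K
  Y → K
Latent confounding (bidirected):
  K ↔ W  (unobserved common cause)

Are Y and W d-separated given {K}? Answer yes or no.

No — Y and W are d-connected given {K}.

Bayes-Ball from Y | {K} reaches {B,W,X}.
W ∈ reach(Y|{K}) ⇒ Y ⊥̸ W | {K}.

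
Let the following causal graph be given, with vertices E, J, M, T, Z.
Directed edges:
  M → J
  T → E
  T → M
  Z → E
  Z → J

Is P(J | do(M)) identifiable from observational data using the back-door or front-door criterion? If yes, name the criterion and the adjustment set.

P(J|do(M)): backdoor, adjust for ∅.

desc(M)\{M}={J}; candidates ⊆ {E,T,Z}.
∅: M⊥J given ∅ in G with M→· removed — back-door holds.
P(J|do(M)) = P(J|M) — no adjustment needed.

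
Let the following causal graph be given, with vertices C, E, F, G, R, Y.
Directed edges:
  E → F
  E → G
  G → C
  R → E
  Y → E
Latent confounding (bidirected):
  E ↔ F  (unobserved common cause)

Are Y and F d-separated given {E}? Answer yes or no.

Bayes-Ball from Y | {E} reaches {F,R}.
F ∈ reach(Y|{E}) ⇒ Y ⊥̸ F | {E}.

No — Y and F are d-connected given {E}.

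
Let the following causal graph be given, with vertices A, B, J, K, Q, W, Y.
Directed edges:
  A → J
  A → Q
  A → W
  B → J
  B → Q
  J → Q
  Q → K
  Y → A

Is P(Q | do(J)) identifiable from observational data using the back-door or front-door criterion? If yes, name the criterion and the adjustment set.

P(Q|do(J)): backdoor, adjust for {A, B}.

desc(J)\{J}={K,Q}; candidates ⊆ {A,B,W,Y}.
size 0: {}; under {} J still reaches {A,B,K,Q,W,Y} ∋ Q.
size 1: {A}, {B}, {W} …(+1); under {A} J still reaches {B,K,Q} ∋ Q.
{A,B}: J⊥Q given {A,B} in G with J→· removed — back-door holds.
P(Q|do(J)) = Σ_{A,B} P(Q|J,A,B)·P(A,B).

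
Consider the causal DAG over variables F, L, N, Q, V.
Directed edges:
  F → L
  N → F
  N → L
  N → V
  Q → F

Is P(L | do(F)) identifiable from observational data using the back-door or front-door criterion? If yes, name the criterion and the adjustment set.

desc(F)\{F}={L}; candidates ⊆ {N,Q,V}.
size 0: {}; under {} F still reaches {L,N,Q,V} ∋ L.
{N}: F⊥L given {N} in G with F→· removed — back-door holds.
P(L|do(F)) = Σ_{N} P(L|F,N)·P(N).

P(L|do(F)): backdoor, adjust for {N}.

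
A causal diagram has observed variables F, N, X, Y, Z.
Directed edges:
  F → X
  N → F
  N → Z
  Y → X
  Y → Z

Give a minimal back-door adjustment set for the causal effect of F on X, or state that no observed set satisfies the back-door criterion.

desc(F)\{F}={X}; candidates ⊆ {N,Y,Z}.
∅: F⊥X given ∅ in G with F→· removed — back-door holds.

F→X: minimal back-door set ∅.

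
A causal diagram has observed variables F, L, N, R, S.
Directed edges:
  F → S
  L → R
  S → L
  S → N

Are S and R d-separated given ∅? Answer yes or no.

Bayes-Ball from S | ∅ reaches {F,L,N,R}.
R ∈ reach(S|∅) ⇒ S ⊥̸ R | ∅.

No — S and R are d-connected given ∅.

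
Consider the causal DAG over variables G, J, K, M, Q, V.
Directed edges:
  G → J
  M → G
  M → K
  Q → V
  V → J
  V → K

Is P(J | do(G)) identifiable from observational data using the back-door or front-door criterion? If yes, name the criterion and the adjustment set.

P(J|do(G)): backdoor, adjust for ∅.

desc(G)\{G}={J}; candidates ⊆ {K,M,Q,V}.
∅: G⊥J given ∅ in G with G→· removed — back-door holds.
P(J|do(G)) = P(J|G) — no adjustment needed.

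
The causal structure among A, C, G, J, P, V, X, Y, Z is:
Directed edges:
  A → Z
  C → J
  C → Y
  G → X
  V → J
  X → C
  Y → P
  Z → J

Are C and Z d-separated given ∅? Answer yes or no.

Yes — C ⊥ Z | ∅.

Bayes-Ball from C | ∅ reaches {G,J,P,X,Y}.
Z ∉ reach(C|∅) ⇒ C ⊥ Z | ∅.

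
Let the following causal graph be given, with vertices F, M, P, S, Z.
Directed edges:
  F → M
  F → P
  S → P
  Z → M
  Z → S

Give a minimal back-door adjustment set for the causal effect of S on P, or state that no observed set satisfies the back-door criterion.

desc(S)\{S}={P}; candidates ⊆ {F,M,Z}.
∅: S⊥P given ∅ in G with S→· removed — back-door holds.

S→P: minimal back-door set ∅.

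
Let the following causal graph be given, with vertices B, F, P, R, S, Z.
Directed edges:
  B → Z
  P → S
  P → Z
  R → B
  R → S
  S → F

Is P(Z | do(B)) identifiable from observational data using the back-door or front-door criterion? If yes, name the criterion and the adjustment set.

P(Z|do(B)): backdoor, adjust for ∅.

desc(B)\{B}={Z}; candidates ⊆ {F,P,R,S}.
∅: B⊥Z given ∅ in G with B→· removed — back-door holds.
P(Z|do(B)) = P(Z|B) — no adjustment needed.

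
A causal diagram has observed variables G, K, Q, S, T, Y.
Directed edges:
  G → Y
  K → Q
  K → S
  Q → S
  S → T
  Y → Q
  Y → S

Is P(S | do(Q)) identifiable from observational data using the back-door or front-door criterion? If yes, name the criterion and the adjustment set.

desc(Q)\{Q}={S,T}; candidates ⊆ {G,K,Y}.
size 0: {}; under {} Q still reaches {G,K,S,T,Y} ∋ S.
size 1: {G}, {K}, {Y}; under {G} Q still reaches {K,S,T,Y} ∋ S.
{K,Y}: Q⊥S given {K,Y} in G with Q→· removed — back-door holds.
P(S|do(Q)) = Σ_{K,Y} P(S|Q,K,Y)·P(K,Y).

P(S|do(Q)): backdoor, adjust for {K, Y}.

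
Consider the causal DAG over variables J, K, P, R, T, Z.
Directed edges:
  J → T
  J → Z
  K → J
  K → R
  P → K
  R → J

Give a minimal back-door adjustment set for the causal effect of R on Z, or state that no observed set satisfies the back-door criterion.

desc(R)\{R}={J,T,Z}; candidates ⊆ {K,P}.
size 0: {}; under {} R still reaches {J,K,P,T,Z} ∋ Z.
{K}: R⊥Z given {K} in G with R→· removed — back-door holds.

R→Z: minimal back-door set {K}.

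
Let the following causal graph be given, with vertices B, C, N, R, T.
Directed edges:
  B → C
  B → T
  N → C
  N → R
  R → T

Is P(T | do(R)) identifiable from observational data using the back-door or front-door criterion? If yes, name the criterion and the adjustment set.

P(T|do(R)): backdoor, adjust for ∅.

desc(R)\{R}={T}; candidates ⊆ {B,C,N}.
∅: R⊥T given ∅ in G with R→· removed — back-door holds.
P(T|do(R)) = P(T|R) — no adjustment needed.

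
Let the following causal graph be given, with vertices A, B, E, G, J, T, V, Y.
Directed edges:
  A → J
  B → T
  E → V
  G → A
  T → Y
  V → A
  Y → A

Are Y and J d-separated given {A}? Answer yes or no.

Bayes-Ball from Y | {A} reaches {B,E,G,T,V}.
J ∉ reach(Y|{A}) ⇒ Y ⊥ J | {A}.

Yes — Y ⊥ J | {A}.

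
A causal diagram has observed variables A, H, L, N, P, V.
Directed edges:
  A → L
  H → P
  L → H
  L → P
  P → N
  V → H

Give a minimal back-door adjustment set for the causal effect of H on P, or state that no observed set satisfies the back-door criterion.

H→P: minimal back-door set {L}.

desc(H)\{H}={N,P}; candidates ⊆ {A,L,V}.
size 0: {}; under {} H still reaches {A,L,N,P,V} ∋ P.
{L}: H⊥P given {L} in G with H→· removed — back-door holds.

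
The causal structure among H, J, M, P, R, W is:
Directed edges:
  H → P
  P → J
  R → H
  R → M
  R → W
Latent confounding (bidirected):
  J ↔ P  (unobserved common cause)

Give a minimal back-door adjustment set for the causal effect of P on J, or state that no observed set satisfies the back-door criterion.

desc(P)\{P}={J}; candidates ⊆ {H,M,R,W}.
P↔J: latent back-door arc(s) into P.
size 0: {}; under {} P still reaches {H,J,M,R,W} ∋ J.
size 1: {H}, {M}, {R} …(+1); under {H} P still reaches {J} ∋ J.
size 2: {H,M}, {H,R}, {H,W} …(+3); under {H,M} P still reaches {J} ∋ J.
P↔J cannot be blocked by any observed set — no back-door set.

P→J: no observed back-door set.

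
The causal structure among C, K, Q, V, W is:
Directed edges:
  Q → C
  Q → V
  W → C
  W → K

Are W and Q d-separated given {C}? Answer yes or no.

No — W and Q are d-connected given {C}.

Bayes-Ball from W | {C} reaches {K,Q,V}.
Q ∈ reach(W|{C}) ⇒ W ⊥̸ Q | {C}.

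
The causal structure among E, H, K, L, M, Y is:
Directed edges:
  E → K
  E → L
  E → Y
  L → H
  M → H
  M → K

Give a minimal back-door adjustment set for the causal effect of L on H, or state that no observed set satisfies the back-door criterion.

desc(L)\{L}={H}; candidates ⊆ {E,K,M,Y}.
∅: L⊥H given ∅ in G with L→· removed — back-door holds.

L→H: minimal back-door set ∅.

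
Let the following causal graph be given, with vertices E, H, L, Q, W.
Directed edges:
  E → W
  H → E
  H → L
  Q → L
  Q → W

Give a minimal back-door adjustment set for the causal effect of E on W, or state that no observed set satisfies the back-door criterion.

E→W: minimal back-door set ∅.

desc(E)\{E}={W}; candidates ⊆ {H,L,Q}.
∅: E⊥W given ∅ in G with E→· removed — back-door holds.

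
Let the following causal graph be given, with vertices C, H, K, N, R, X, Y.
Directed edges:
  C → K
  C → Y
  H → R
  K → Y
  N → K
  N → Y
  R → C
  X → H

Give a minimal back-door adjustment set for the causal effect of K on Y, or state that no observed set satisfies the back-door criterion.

desc(K)\{K}={Y}; candidates ⊆ {C,H,N,R,X}.
size 0: {}; under {} K still reaches {C,H,N,R,X,Y} ∋ Y.
size 1: {C}, {H}, {N} …(+2); under {C} K still reaches {N,Y} ∋ Y.
{C,N}: K⊥Y given {C,N} in G with K→· removed — back-door holds.

K→Y: minimal back-door set {C, N}.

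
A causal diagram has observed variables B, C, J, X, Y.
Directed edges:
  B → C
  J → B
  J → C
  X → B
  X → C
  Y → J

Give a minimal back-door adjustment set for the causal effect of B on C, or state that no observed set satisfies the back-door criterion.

B→C: minimal back-door set {J, X}.

desc(B)\{B}={C}; candidates ⊆ {J,X,Y}.
size 0: {}; under {} B still reaches {C,J,X,Y} ∋ C.
size 1: {J}, {X}, {Y}; under {J} B still reaches {C,X} ∋ C.
{J,X}: B⊥C given {J,X} in G with B→· removed — back-door holds.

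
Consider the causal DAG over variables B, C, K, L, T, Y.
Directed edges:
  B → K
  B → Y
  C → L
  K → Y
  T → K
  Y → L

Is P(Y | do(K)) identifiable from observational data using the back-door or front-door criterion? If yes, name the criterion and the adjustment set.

desc(K)\{K}={L,Y}; candidates ⊆ {B,C,T}.
size 0: {}; under {} K still reaches {B,L,T,Y} ∋ Y.
{B}: K⊥Y given {B} in G with K→· removed — back-door holds.
P(Y|do(K)) = Σ_{B} P(Y|K,B)·P(B).

P(Y|do(K)): backdoor, adjust for {B}.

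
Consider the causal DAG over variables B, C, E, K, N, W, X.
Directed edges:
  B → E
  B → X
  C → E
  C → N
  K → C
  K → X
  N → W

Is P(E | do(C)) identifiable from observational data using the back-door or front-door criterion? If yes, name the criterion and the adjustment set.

P(E|do(C)): backdoor, adjust for ∅.

desc(C)\{C}={E,N,W}; candidates ⊆ {B,K,X}.
∅: C⊥E given ∅ in G with C→· removed — back-door holds.
P(E|do(C)) = P(E|C) — no adjustment needed.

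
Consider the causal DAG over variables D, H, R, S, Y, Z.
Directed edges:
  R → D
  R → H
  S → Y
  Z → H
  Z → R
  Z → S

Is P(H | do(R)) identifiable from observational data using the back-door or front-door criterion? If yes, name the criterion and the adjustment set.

desc(R)\{R}={D,H}; candidates ⊆ {S,Y,Z}.
size 0: {}; under {} R still reaches {H,S,Y,Z} ∋ H.
{Z}: R⊥H given {Z} in G with R→· removed — back-door holds.
P(H|do(R)) = Σ_{Z} P(H|R,Z)·P(Z).

P(H|do(R)): backdoor, adjust for {Z}.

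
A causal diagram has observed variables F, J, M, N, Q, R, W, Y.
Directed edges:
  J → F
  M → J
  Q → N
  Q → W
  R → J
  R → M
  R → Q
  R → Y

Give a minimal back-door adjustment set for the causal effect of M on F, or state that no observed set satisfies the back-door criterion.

M→F: minimal back-door set {R}.

desc(M)\{M}={F,J}; candidates ⊆ {N,Q,R,W,Y}.
size 0: {}; under {} M still reaches {F,J,N,Q,R,W,Y} ∋ F.
{R}: M⊥F given {R} in G with M→· removed — back-door holds.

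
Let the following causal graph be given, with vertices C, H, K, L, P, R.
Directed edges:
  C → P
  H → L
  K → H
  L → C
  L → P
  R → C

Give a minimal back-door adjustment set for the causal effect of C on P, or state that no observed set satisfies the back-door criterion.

C→P: minimal back-door set {L}.

desc(C)\{C}={P}; candidates ⊆ {H,K,L,R}.
size 0: {}; under {} C still reaches {H,K,L,P,R} ∋ P.
{L}: C⊥P given {L} in G with C→· removed — back-door holds.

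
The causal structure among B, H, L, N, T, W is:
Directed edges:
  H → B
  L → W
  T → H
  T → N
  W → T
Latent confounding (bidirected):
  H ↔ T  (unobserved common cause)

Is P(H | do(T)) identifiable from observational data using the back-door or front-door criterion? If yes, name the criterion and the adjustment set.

P(H|do(T)): not identifiable (no BD/FD set).

desc(T)\{T}={B,H,N}; candidates ⊆ {L,W}.
T↔H: latent back-door arc(s) into T.
size 0: {}; under {} T still reaches {B,H,L,W} ∋ H.
size 1: {L}, {W}; under {L} T still reaches {B,H,W} ∋ H.
size 2: {L,W}; under {L,W} T still reaches {B,H} ∋ H.
T↔H cannot be blocked by any observed set — no back-door set.
No mediator lies on a directed T→…→H path.
Neither criterion identifies P(H|do(T)) in this graph.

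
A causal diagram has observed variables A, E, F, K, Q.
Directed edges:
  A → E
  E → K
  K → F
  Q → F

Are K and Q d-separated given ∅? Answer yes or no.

Yes — K ⊥ Q | ∅.

Bayes-Ball from K | ∅ reaches {A,E,F}.
Q ∉ reach(K|∅) ⇒ K ⊥ Q | ∅.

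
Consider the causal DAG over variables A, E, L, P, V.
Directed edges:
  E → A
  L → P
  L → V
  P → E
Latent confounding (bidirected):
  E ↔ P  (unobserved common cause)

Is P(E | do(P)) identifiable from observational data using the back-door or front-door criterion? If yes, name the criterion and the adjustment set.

P(E|do(P)): not identifiable (no BD/FD set).

desc(P)\{P}={A,E}; candidates ⊆ {L,V}.
P↔E: latent back-door arc(s) into P.
size 0: {}; under {} P still reaches {A,E,L,V} ∋ E.
size 1: {L}, {V}; under {L} P still reaches {A,E} ∋ E.
size 2: {L,V}; under {L,V} P still reaches {A,E} ∋ E.
P↔E cannot be blocked by any observed set — no back-door set.
No mediator lies on a directed P→…→E path.
Neither criterion identifies P(E|do(P)) in this graph.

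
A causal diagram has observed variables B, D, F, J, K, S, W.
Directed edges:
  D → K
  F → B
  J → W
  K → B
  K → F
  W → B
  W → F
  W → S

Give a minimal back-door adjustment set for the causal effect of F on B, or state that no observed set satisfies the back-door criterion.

desc(F)\{F}={B}; candidates ⊆ {D,J,K,S,W}.
size 0: {}; under {} F still reaches {B,D,J,K,S,W} ∋ B.
size 1: {D}, {J}, {K} …(+2); under {D} F still reaches {B,J,K,S,W} ∋ B.
{K,W}: F⊥B given {K,W} in G with F→· removed — back-door holds.

F→B: minimal back-door set {K, W}.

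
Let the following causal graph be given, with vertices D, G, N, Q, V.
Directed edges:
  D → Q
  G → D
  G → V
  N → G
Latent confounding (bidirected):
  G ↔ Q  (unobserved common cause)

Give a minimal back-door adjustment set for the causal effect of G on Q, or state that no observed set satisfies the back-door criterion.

G→Q: no observed back-door set.

desc(G)\{G}={D,Q,V}; candidates ⊆ {N}.
G↔Q: latent back-door arc(s) into G.
size 0: {}; under {} G still reaches {N,Q} ∋ Q.
size 1: {N}; under {N} G still reaches {Q} ∋ Q.
G↔Q cannot be blocked by any observed set — no back-door set.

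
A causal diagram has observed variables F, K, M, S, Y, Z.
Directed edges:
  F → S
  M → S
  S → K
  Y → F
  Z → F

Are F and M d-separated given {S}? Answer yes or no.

No — F and M are d-connected given {S}.

Bayes-Ball from F | {S} reaches {M,Y,Z}.
M ∈ reach(F|{S}) ⇒ F ⊥̸ M | {S}.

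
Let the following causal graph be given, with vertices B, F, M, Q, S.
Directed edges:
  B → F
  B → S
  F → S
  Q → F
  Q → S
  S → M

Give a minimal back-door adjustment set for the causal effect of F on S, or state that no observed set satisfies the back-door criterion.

F→S: minimal back-door set {B, Q}.

desc(F)\{F}={M,S}; candidates ⊆ {B,Q}.
size 0: {}; under {} F still reaches {B,M,Q,S} ∋ S.
size 1: {B}, {Q}; under {B} F still reaches {M,Q,S} ∋ S.
{B,Q}: F⊥S given {B,Q} in G with F→· removed — back-door holds.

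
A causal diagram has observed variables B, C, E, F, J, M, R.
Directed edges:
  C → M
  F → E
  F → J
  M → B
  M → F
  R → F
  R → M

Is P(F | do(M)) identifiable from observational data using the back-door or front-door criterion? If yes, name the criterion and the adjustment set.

desc(M)\{M}={B,E,F,J}; candidates ⊆ {C,R}.
size 0: {}; under {} M still reaches {C,E,F,J,R} ∋ F.
{R}: M⊥F given {R} in G with M→· removed — back-door holds.
P(F|do(M)) = Σ_{R} P(F|M,R)·P(R).

P(F|do(M)): backdoor, adjust for {R}.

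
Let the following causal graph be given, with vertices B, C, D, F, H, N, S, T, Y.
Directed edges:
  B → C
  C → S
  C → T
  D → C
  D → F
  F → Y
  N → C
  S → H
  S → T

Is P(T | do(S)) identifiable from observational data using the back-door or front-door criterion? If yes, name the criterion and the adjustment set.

P(T|do(S)): backdoor, adjust for {C}.

desc(S)\{S}={H,T}; candidates ⊆ {B,C,D,F,N,Y}.
size 0: {}; under {} S still reaches {B,C,D,F,N,T,Y} ∋ T.
{C}: S⊥T given {C} in G with S→· removed — back-door holds.
P(T|do(S)) = Σ_{C} P(T|S,C)·P(C).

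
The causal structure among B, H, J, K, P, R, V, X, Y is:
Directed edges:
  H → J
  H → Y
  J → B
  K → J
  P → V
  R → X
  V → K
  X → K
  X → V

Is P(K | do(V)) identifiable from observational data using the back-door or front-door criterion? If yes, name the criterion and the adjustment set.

P(K|do(V)): backdoor, adjust for {X}.

desc(V)\{V}={B,J,K}; candidates ⊆ {H,P,R,X,Y}.
size 0: {}; under {} V still reaches {B,J,K,P,R,X} ∋ K.
{X}: V⊥K given {X} in G with V→· removed — back-door holds.
P(K|do(V)) = Σ_{X} P(K|V,X)·P(X).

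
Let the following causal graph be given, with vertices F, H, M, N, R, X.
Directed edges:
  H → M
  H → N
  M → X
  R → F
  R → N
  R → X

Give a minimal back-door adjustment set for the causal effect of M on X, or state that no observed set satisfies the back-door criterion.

M→X: minimal back-door set ∅.

desc(M)\{M}={X}; candidates ⊆ {F,H,N,R}.
∅: M⊥X given ∅ in G with M→· removed — back-door holds.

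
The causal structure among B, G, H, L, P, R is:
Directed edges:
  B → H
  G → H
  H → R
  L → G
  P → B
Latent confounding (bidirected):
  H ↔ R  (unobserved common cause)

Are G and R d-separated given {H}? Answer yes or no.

Bayes-Ball from G | {H} reaches {B,L,P,R}.
R ∈ reach(G|{H}) ⇒ G ⊥̸ R | {H}.

No — G and R are d-connected given {H}.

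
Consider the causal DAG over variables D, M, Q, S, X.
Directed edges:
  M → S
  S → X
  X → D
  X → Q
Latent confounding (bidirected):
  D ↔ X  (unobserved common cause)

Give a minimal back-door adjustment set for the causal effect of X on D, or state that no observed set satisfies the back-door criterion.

desc(X)\{X}={D,Q}; candidates ⊆ {M,S}.
X↔D: latent back-door arc(s) into X.
size 0: {}; under {} X still reaches {D,M,S} ∋ D.
size 1: {M}, {S}; under {M} X still reaches {D,S} ∋ D.
size 2: {M,S}; under {M,S} X still reaches {D} ∋ D.
X↔D cannot be blocked by any observed set — no back-door set.

X→D: no observed back-door set.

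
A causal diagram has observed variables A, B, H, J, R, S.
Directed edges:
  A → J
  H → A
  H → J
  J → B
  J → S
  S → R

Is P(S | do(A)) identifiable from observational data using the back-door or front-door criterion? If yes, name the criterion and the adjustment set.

P(S|do(A)): backdoor, adjust for {H}.

desc(A)\{A}={B,J,R,S}; candidates ⊆ {H}.
size 0: {}; under {} A still reaches {B,H,J,R,S} ∋ S.
{H}: A⊥S given {H} in G with A→· removed — back-door holds.
P(S|do(A)) = Σ_{H} P(S|A,H)·P(H).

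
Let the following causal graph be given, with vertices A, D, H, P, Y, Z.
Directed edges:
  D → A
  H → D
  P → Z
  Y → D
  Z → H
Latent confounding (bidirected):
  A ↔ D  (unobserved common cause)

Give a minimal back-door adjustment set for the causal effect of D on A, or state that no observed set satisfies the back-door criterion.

desc(D)\{D}={A}; candidates ⊆ {H,P,Y,Z}.
D↔A: latent back-door arc(s) into D.
size 0: {}; under {} D still reaches {A,H,P,Y,Z} ∋ A.
size 1: {H}, {P}, {Y} …(+1); under {H} D still reaches {A,Y} ∋ A.
size 2: {H,P}, {H,Y}, {H,Z} …(+3); under {H,P} D still reaches {A,Y} ∋ A.
D↔A cannot be blocked by any observed set — no back-door set.

D→A: no observed back-door set.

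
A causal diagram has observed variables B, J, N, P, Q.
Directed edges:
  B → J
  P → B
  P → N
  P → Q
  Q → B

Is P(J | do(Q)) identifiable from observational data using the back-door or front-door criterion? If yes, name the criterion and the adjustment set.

desc(Q)\{Q}={B,J}; candidates ⊆ {N,P}.
size 0: {}; under {} Q still reaches {B,J,N,P} ∋ J.
{P}: Q⊥J given {P} in G with Q→· removed — back-door holds.
P(J|do(Q)) = Σ_{P} P(J|Q,P)·P(P).

P(J|do(Q)): backdoor, adjust for {P}.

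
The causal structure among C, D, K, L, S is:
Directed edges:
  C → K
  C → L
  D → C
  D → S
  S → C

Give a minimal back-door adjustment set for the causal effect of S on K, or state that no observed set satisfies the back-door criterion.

S→K: minimal back-door set {D}.

desc(S)\{S}={C,K,L}; candidates ⊆ {D}.
size 0: {}; under {} S still reaches {C,D,K,L} ∋ K.
{D}: S⊥K given {D} in G with S→· removed — back-door holds.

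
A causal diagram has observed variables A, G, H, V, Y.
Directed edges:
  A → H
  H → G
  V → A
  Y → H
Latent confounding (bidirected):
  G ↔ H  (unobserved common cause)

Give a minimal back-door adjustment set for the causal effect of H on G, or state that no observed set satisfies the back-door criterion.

H→G: no observed back-door set.

desc(H)\{H}={G}; candidates ⊆ {A,V,Y}.
H↔G: latent back-door arc(s) into H.
size 0: {}; under {} H still reaches {A,G,V,Y} ∋ G.
size 1: {A}, {V}, {Y}; under {A} H still reaches {G,Y} ∋ G.
size 2: {A,V}, {A,Y}, {V,Y}; under {A,V} H still reaches {G,Y} ∋ G.
H↔G cannot be blocked by any observed set — no back-door set.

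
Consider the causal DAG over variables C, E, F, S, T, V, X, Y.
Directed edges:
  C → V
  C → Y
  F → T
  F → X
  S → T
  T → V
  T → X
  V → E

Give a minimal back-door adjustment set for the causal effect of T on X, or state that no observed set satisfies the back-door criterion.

T→X: minimal back-door set {F}.

desc(T)\{T}={E,V,X}; candidates ⊆ {C,F,S,Y}.
size 0: {}; under {} T still reaches {F,S,X} ∋ X.
{F}: T⊥X given {F} in G with T→· removed — back-door holds.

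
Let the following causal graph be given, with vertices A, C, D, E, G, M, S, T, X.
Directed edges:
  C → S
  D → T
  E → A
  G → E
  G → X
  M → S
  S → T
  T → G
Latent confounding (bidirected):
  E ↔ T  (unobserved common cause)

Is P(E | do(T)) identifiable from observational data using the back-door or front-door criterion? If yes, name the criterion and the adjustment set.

P(E|do(T)): frontdoor, adjust for {G}.

desc(T)\{T}={A,E,G,X}; candidates ⊆ {C,D,M,S}.
T↔E: latent back-door arc(s) into T.
size 0: {}; under {} T still reaches {A,C,D,E,M,S} ∋ E.
size 1: {C}, {D}, {M} …(+1); under {C} T still reaches {A,D,E,M,S} ∋ E.
size 2: {C,D}, {C,M}, {C,S} …(+3); under {C,D} T still reaches {A,E,M,S} ∋ E.
T↔E cannot be blocked by any observed set — no back-door set.
{G}: (i) intercepts every directed T→E path; (ii) no back-door T→{G}; (iii) {T} blocks every back-door {G}→E. Front-door holds.
P(E|do(T)) = Σ_{G} P(G|T) Σ_{T'} P(E|G,T')P(T').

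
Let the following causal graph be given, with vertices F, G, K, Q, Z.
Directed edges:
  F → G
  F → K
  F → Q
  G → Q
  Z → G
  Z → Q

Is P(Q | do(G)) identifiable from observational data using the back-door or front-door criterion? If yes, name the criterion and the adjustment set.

desc(G)\{G}={Q}; candidates ⊆ {F,K,Z}.
size 0: {}; under {} G still reaches {F,K,Q,Z} ∋ Q.
size 1: {F}, {K}, {Z}; under {F} G still reaches {Q,Z} ∋ Q.
{F,Z}: G⊥Q given {F,Z} in G with G→· removed — back-door holds.
P(Q|do(G)) = Σ_{F,Z} P(Q|G,F,Z)·P(F,Z).

P(Q|do(G)): backdoor, adjust for {F, Z}.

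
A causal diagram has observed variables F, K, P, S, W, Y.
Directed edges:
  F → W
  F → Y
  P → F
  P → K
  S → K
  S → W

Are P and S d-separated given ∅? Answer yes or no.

Yes — P ⊥ S | ∅.

Bayes-Ball from P | ∅ reaches {F,K,W,Y}.
S ∉ reach(P|∅) ⇒ P ⊥ S | ∅.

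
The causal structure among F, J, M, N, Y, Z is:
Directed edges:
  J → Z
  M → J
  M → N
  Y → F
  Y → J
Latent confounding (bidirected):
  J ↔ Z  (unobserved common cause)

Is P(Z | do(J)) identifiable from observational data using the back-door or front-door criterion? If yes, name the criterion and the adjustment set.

P(Z|do(J)): not identifiable (no BD/FD set).

desc(J)\{J}={Z}; candidates ⊆ {F,M,N,Y}.
J↔Z: latent back-door arc(s) into J.
size 0: {}; under {} J still reaches {F,M,N,Y,Z} ∋ Z.
size 1: {F}, {M}, {N} …(+1); under {F} J still reaches {M,N,Y,Z} ∋ Z.
size 2: {F,M}, {F,N}, {F,Y} …(+3); under {F,M} J still reaches {Y,Z} ∋ Z.
J↔Z cannot be blocked by any observed set — no back-door set.
No mediator lies on a directed J→…→Z path.
Neither criterion identifies P(Z|do(J)) in this graph.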